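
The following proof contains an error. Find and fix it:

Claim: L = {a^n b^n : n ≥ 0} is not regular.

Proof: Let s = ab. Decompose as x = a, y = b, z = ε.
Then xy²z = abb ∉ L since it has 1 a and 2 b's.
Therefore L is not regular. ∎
Error: The string s = ab might be shorter than the pumping length p.

Correction: Choose s = a^p b^p to ensure |s| ≥ p. Also, the decomposition is wrong: with |xy| ≤ p, y cannot include b's when s starts with p a's.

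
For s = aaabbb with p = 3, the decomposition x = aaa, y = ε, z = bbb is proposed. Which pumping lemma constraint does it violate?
Violated: |y| > 0

The decomposition x = aaa, y = ε, z = bbb for s = aaabbb with p = 3
violates the constraint: |y| > 0

|y| = 0, but the pumping lemma requires |y| > 0 (y must be non-empty).

Pumping lemma constraints:
1. xyz = s (decomposition is valid)
2. |xy| ≤ p
3. |y| > 0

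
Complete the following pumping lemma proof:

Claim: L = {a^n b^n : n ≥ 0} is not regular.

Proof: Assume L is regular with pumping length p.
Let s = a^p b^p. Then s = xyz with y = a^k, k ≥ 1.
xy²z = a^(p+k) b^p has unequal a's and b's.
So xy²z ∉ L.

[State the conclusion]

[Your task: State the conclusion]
This contradicts the pumping lemma for regular languages,
which guarantees xy^i z ∈ L for all i ≥ 0.

Since our assumption that L is regular leads to a contradiction,
we conclude that L = {a^n b^n : n ≥ 0} is NOT regular. ∎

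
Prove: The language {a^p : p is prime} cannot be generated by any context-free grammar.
Assume for contradiction that L is context-free, and let p ≥ 1 be the pumping length given by the pumping lemma for CFLs.
Choose a prime q with q ≥ p and let s = a^q. Then s ∈ L and |s| = q ≥ p.
By the CFL pumping lemma, s = uvxyz for some u, v, x, y, z with |vxy| ≤ p, |vy| ≥ 1, and uv^i xy^i z ∈ L for every i ≥ 0.
All symbols are a's, so only lengths matter: let k = |vy|, with 1 ≤ k ≤ p. Then |uv^i xy^i z| = q + (i − 1)k.

Take i = q + 1: the length is q + qk = q(k + 1).
Both factors satisfy q ≥ 2 and k + 1 ≥ 2, so q(k + 1) is composite and uv^(q+1) xy^(q+1) z ∉ L.

This contradicts the CFL pumping lemma, which requires uv^i xy^i z ∈ L for all i ≥ 0.
Hence L = {a^p : p is prime} is not context-free. ∎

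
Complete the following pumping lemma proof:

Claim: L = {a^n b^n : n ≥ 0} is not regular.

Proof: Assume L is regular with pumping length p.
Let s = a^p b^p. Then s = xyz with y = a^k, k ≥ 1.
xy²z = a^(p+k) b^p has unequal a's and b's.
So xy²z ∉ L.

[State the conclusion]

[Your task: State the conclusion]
This contradicts the pumping lemma for regular languages,
which guarantees xy^i z ∈ L for all i ≥ 0.

Since our assumption that L is regular leads to a contradiction,
we conclude that L = {a^n b^n : n ≥ 0} is NOT regular. ∎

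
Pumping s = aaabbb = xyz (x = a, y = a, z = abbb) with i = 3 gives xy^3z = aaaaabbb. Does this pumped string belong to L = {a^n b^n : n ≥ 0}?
No

xy³z = a · aaa · abbb = aaaaabbb.
aaaaabbb has 5 a's and 3 b's; 5 ≠ 3, so it is not in L.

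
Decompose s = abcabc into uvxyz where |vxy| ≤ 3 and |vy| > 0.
u='ab', v='c', x='a', y='b', z='c'

For s = abcabc with pumping length p = 3:

One valid decomposition:
- u = 'ab'
- v = 'c'
- x = 'a'
- y = 'b'
- z = 'c'

Verification:
- uvxyz = 'ab' + 'c' + 'a' + 'b' + 'c' = abcabc ✓
- |vxy| = |'cab'| = 3 ≤ 3 ✓
- |vy| = |'cb'| = 2 > 0 ✓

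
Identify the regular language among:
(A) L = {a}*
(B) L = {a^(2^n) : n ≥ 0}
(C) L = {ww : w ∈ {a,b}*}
(A) {a}*

(A) L = {a}* is regular.

This can be recognized by a finite automaton (DFA/NFA).
Regular expressions like {a}* define regular languages.

The other choices are not regular:
- {ww : w ∈ {a,b}*}: After pumping, the two halves no longer match
- {a^(2^n) : n ≥ 0}: After pumping, length is no longer a power of 2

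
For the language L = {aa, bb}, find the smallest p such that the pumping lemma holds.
p = 3

For a finite language L, the pumping lemma holds vacuously if p > max|s| for s ∈ L.

The longest string in L = {aa, bb} has length 2.
If p = 3, then no string s ∈ L has |s| ≥ p, so the condition is vacuously true.

The minimum pumping length is p = 3.

Why no smaller p works: for any p ≤ 2, the longest string s ∈ L has |s| = 2 ≥ p, so it would
have to be pumpable; but pumping up (i = 2, 3, ...) produces ever longer strings, which cannot all lie in the
finite language L. So the pumping property fails for every p ≤ 2.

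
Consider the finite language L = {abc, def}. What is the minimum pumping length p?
p = 4

For a finite language L, the pumping lemma holds vacuously if p > max|s| for s ∈ L.

The longest string in L = {abc, def} has length 3.
If p = 4, then no string s ∈ L has |s| ≥ p, so the condition is vacuously true.

The minimum pumping length is p = 4.

Why no smaller p works: for any p ≤ 3, the longest string s ∈ L has |s| = 3 ≥ p, so it would
have to be pumpable; but pumping up (i = 2, 3, ...) produces ever longer strings, which cannot all lie in the
finite language L. So the pumping property fails for every p ≤ 3.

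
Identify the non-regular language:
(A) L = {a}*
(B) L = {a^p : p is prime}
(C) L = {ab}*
(B) {a^p : p is prime}

(B) L = {a^p : p is prime} is NOT regular.

The pumping lemma can be used to prove this:
After pumping, the length becomes composite

The other languages are regular because they can be recognized by finite automata.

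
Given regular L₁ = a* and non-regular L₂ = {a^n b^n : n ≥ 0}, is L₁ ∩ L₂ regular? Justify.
Yes — L₁ ∩ L₂ is regular.

A string of a* contains no b's, and the only string of {a^n b^n} with no b's is ε (n = 0). So L₁ ∩ L₂ = {ε}, a finite language, which is regular.

Note that the bare facts "L₁ regular, L₂ non-regular" do not settle the question by themselves: the closure of regular languages under ∪, ∩, complement and difference applies only when BOTH operands are regular. With a non-regular operand the result can come out regular or non-regular depending on the specific languages, so one has to work out L₁ ∩ L₂ for this particular pair, as above.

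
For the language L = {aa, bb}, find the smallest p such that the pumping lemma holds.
p = 3

For a finite language L, the pumping lemma holds vacuously if p > max|s| for s ∈ L.

The longest string in L = {aa, bb} has length 2.
If p = 3, then no string s ∈ L has |s| ≥ p, so the condition is vacuously true.

The minimum pumping length is p = 3.

Why no smaller p works: for any p ≤ 2, the longest string s ∈ L has |s| = 2 ≥ p, so it would
have to be pumpable; but pumping up (i = 2, 3, ...) produces ever longer strings, which cannot all lie in the
finite language L. So the pumping property fails for every p ≤ 2.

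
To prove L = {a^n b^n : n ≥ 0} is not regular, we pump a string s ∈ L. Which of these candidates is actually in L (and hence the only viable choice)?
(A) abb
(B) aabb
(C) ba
(B) aabb

The pumping lemma is applied to a string s that lies in L, so first check membership of each option:
- (A) abb has 1 a's and 2 b's; 1 ≠ 2, so it is not in L ✗
- (B) aabb = a^2 b^2 has equal counts (2 = 2), so it is in L ✓
- (C) ba has an a after a b, so it is not of the form a^n b^n and is not in L ✗

Only (B) aabb is in L, so it is the only candidate that could play the role of s.
(In a complete proof one picks s in terms of the pumping length p so that |s| ≥ p is guaranteed; a fixed string like aabb illustrates the shape of such an s.)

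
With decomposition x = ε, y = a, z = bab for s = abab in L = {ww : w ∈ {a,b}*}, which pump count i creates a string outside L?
i = 0

xy⁰z = ε · ε · bab = bab; bab has odd length 3, so it cannot be written as ww and is not in L.
(Other choices also work, e.g. i = 2, 3; only i = 1 is guaranteed to stay in L since xy¹z = s.)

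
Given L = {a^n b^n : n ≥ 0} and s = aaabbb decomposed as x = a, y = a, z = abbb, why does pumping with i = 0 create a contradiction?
xy⁰z = aabbb ∉ L

Pumping with i = 0 replaces y = a by y⁰ = ε:
- Original: s = xyz = aaabbb; aaabbb = a^3 b^3 has equal counts (3 = 3), so it is in L
- Pumped: xy⁰z = a · ε · abbb = aabbb
- aabbb has 2 a's and 3 b's; 2 ≠ 3, so it is not in L

The pumping lemma would require xy⁰z ∈ L, so this decomposition yields a contradiction.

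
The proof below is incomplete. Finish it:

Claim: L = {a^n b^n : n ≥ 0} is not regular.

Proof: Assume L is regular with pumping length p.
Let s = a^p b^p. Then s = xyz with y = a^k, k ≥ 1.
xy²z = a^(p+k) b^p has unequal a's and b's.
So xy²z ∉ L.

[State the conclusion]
This contradicts the pumping lemma for regular languages,
which guarantees xy^i z ∈ L for all i ≥ 0.

Since our assumption that L is regular leads to a contradiction,
we conclude that L = {a^n b^n : n ≥ 0} is NOT regular. ∎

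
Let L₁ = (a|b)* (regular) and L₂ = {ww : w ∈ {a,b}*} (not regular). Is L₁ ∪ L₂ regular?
Yes — L₁ ∪ L₂ is regular.

{ww} ⊆ (a|b)*, so L₁ ∪ L₂ = (a|b)*, which is regular.

Note that the bare facts "L₁ regular, L₂ non-regular" do not settle the question by themselves: the closure of regular languages under ∪, ∩, complement and difference applies only when BOTH operands are regular. With a non-regular operand the result can come out regular or non-regular depending on the specific languages, so one has to work out L₁ ∪ L₂ for this particular pair, as above.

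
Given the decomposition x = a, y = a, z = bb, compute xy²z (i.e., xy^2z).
aaabb

Given x = 'a', y = 'a', z = 'bb' and i = 2:

xy^2z = x + y·y·...·y (2 times) + z
       = 'a' + 'a'^2 + 'bb'
       = 'a' + 'aa' + 'bb'
       = 'aaabb'

The pumped string is 'aaabb' with length 5.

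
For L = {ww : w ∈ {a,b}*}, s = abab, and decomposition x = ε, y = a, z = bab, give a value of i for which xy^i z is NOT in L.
i = 3

xy³z = ε · aaa · bab = aaabab; aaabab has length 6; its halves are aaa and bab, which differ, so it is not in L.
(Other choices also work, e.g. i = 0, 2; only i = 1 is guaranteed to stay in L since xy¹z = s.)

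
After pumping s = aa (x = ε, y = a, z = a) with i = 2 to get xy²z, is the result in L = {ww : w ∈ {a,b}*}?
No

xy²z = ε · aa · a = aaa.
aaa has odd length 3, so it cannot be written as ww and is not in L.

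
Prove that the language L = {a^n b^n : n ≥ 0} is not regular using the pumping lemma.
Assume for contradiction that L is regular, and let p ≥ 1 be the pumping length given by the pumping lemma.
Choose s = a^p b^p. Then s ∈ L and |s| = 2p ≥ p.
By the pumping lemma, s = xyz for some x, y, z with |xy| ≤ p, |y| ≥ 1, and xy^i z ∈ L for every i ≥ 0.
Since |xy| ≤ p and the first p symbols of s are all a's, we must have y = a^k for some k with 1 ≤ k ≤ p.

Take i = 2: xy²z = a^(p + k) b^p.
This string has p + k a's but p b's, and p + k > p because k ≥ 1. So xy²z ∉ L.

This contradicts the pumping lemma, which requires xy^i z ∈ L for all i ≥ 0.
Hence L = {a^n b^n : n ≥ 0} is not regular. ∎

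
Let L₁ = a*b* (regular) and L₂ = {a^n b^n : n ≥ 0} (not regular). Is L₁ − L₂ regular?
No — L₁ − L₂ is not regular.

a*b* − {a^n b^n} = {a^n b^m : n ≠ m}. If this were regular, then its complement intersected with a*b*, namely {a^n b^n : n ≥ 0}, would be regular too (closure under complement and intersection) — contradiction. So L₁ − L₂ is not regular.

Note that the bare facts "L₁ regular, L₂ non-regular" do not settle the question by themselves: the closure of regular languages under ∪, ∩, complement and difference applies only when BOTH operands are regular. With a non-regular operand the result can come out regular or non-regular depending on the specific languages, so one has to work out L₁ − L₂ for this particular pair, as above.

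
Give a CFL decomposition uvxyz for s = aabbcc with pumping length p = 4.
u='a', v='a', x='bb', y='c', z='c'

For s = aabbcc with pumping length p = 4:

One valid decomposition:
- u = 'a'
- v = 'a'
- x = 'bb'
- y = 'c'
- z = 'c'

Verification:
- uvxyz = 'a' + 'a' + 'bb' + 'c' + 'c' = aabbcc ✓
- |vxy| = |'abbc'| = 4 ≤ 4 ✓
- |vy| = |'ac'| = 2 > 0 ✓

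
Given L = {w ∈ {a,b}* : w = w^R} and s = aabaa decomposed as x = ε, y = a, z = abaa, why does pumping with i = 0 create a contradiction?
xy⁰z = abaa ∉ L

Pumping with i = 0 replaces y = a by y⁰ = ε:
- Original: s = xyz = aabaa; aabaa reversed is aabaa, the same string, so it is a palindrome and is in L
- Pumped: xy⁰z = ε · ε · abaa = abaa
- abaa reversed is aaba ≠ abaa, so it is not a palindrome and is not in L

The pumping lemma would require xy⁰z ∈ L, so this decomposition yields a contradiction.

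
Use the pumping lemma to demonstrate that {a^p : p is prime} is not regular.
Assume for contradiction that L is regular, and let p ≥ 1 be the pumping length given by the pumping lemma.
Choose a prime q with q ≥ p (one exists because there are infinitely many primes) and let s = a^q. Then s ∈ L and |s| = q ≥ p.
By the pumping lemma, s = xyz for some x, y, z with |xy| ≤ p, |y| ≥ 1, and xy^i z ∈ L for every i ≥ 0.
Here y = a^k for some k with 1 ≤ k ≤ p, and xy^i z = a^(q + (i − 1)k) for every i ≥ 0.

Take i = q + 1: |xy^(q+1) z| = q + qk = q(k + 1).
Both factors satisfy q ≥ 2 and k + 1 ≥ 2, so q(k + 1) is composite, and xy^(q+1) z ∉ L.

This contradicts the pumping lemma, which requires xy^i z ∈ L for all i ≥ 0.
Hence L = {a^p : p is prime} is not regular. ∎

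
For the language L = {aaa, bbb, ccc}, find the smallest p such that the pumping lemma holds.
p = 4

For a finite language L, the pumping lemma holds vacuously if p > max|s| for s ∈ L.

The longest string in L = {aaa, bbb, ccc} has length 3.
If p = 4, then no string s ∈ L has |s| ≥ p, so the condition is vacuously true.

The minimum pumping length is p = 4.

Why no smaller p works: for any p ≤ 3, the longest string s ∈ L has |s| = 3 ≥ p, so it would
have to be pumpable; but pumping up (i = 2, 3, ...) produces ever longer strings, which cannot all lie in the
finite language L. So the pumping property fails for every p ≤ 3.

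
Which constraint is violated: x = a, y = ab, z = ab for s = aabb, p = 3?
Violated: xyz = s

The decomposition x = a, y = ab, z = ab for s = aabb with p = 3
violates the constraint: xyz = s

xyz = 'a' + 'ab' + 'ab' = 'aabab' ≠ 'aabb' = s. The decomposition doesn't reconstruct s.

Pumping lemma constraints:
1. xyz = s (decomposition is valid)
2. |xy| ≤ p
3. |y| > 0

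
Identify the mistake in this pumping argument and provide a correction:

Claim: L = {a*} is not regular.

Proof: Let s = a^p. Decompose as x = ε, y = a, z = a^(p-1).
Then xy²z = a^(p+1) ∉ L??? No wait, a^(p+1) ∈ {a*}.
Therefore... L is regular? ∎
Error: The proof attempts to show a*  is not regular, but a* IS regular!

Correction: a* is a regular language (recognized by a simple DFA with one accepting state and self-loop on 'a'). The pumping lemma can only prove non-regularity, not regularity. For regular languages, pumping always works.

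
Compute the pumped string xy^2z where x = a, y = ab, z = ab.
aababab

Given x = 'a', y = 'ab', z = 'ab' and i = 2:

xy^2z = x + y·y·...·y (2 times) + z
       = 'a' + 'ab'^2 + 'ab'
       = 'a' + 'abab' + 'ab'
       = 'aababab'

The pumped string is 'aababab' with length 7.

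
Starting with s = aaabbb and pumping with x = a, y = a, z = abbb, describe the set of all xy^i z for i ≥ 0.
{xy^i z : i ≥ 0} = {a^(2+i) b^3 : i ≥ 0} = {aabbb, aaabbb, aaaabbb, ...}

With x = a, y = a, z = abbb: Starting with aaabbb and pumping the second 'a', we get strings with 2+i a's followed by 3 b's for i = 0, 1, 2, ...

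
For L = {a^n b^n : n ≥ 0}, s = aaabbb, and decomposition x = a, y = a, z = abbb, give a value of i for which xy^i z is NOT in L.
i = 3

xy³z = a · aaa · abbb = aaaaabbb; aaaaabbb has 5 a's and 3 b's; 5 ≠ 3, so it is not in L.
(Other choices also work, e.g. i = 0, 2; only i = 1 is guaranteed to stay in L since xy¹z = s.)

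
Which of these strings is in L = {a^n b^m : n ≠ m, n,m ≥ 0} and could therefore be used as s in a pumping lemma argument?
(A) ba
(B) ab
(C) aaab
(C) aaab

The pumping lemma is applied to a string s that lies in L, so first check membership of each option:
- (A) ba has an a after a b, so it is not of the form a^n b^m and is not in L ✗
- (B) ab = a^1 b^1 has n = m = 1, so it is not in L ✗
- (C) aaab = a^3 b^1 with 3 ≠ 1, so it is in L ✓

Only (C) aaab is in L, so it is the only candidate that could play the role of s.
(In a complete proof one picks s in terms of the pumping length p so that |s| ≥ p is guaranteed; a fixed string like aaab illustrates the shape of such an s.)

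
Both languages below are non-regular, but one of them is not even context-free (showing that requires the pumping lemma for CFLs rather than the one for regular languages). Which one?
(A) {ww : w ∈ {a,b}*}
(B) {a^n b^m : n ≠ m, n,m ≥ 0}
(A) {ww : w ∈ {a,b}*}

(A) {ww : w ∈ {a,b}*} requires the CFL pumping lemma.

- {a^n b^m : n ≠ m, n,m ≥ 0} is context-free (but not regular)
  • Can be shown non-regular with the regular pumping lemma
  • After pumping a's, we can make n = m

- {ww : w ∈ {a,b}*} is NOT context-free
  • Requires the CFL pumping lemma to prove
  • Even a PDA cannot compare two arbitrary halves symbol by symbol; CFL pumping on a^p b^p a^p b^p fails

The CFL pumping lemma is "stronger" in that it can prove non-membership
in the larger class of context-free languages.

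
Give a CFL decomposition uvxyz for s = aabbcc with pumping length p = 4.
u='a', v='a', x='bb', y='c', z='c'

For s = aabbcc with pumping length p = 4:

One valid decomposition:
- u = 'a'
- v = 'a'
- x = 'bb'
- y = 'c'
- z = 'c'

Verification:
- uvxyz = 'a' + 'a' + 'bb' + 'c' + 'c' = aabbcc ✓
- |vxy| = |'abbc'| = 4 ≤ 4 ✓
- |vy| = |'ac'| = 2 > 0 ✓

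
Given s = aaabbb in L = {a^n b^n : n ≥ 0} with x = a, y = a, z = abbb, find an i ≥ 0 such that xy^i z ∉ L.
i = 2

xy²z = a · aa · abbb = aaaabbb; aaaabbb has 4 a's and 3 b's; 4 ≠ 3, so it is not in L.
(Other choices also work, e.g. i = 0, 3; only i = 1 is guaranteed to stay in L since xy¹z = s.)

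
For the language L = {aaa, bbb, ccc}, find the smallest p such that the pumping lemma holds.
p = 4

For a finite language L, the pumping lemma holds vacuously if p > max|s| for s ∈ L.

The longest string in L = {aaa, bbb, ccc} has length 3.
If p = 4, then no string s ∈ L has |s| ≥ p, so the condition is vacuously true.

The minimum pumping length is p = 4.

Why no smaller p works: for any p ≤ 3, the longest string s ∈ L has |s| = 3 ≥ p, so it would
have to be pumpable; but pumping up (i = 2, 3, ...) produces ever longer strings, which cannot all lie in the
finite language L. So the pumping property fails for every p ≤ 3.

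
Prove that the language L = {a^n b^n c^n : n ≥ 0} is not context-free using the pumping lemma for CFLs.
Assume for contradiction that L is context-free, and let p ≥ 1 be the pumping length given by the pumping lemma for CFLs.
Choose s = a^p b^p c^p. Then s ∈ L and |s| = 3p ≥ p.
By the CFL pumping lemma, s = uvxyz for some u, v, x, y, z with |vxy| ≤ p, |vy| ≥ 1, and uv^i xy^i z ∈ L for every i ≥ 0.

Because |vxy| ≤ p, the window vxy cannot contain both an a and a c: any substring of s containing both must include the entire block b^p plus at least one a and one c, so it has length ≥ p + 2 > p.
Hence at least one of the letters a, c does not occur in vy at all.

Take i = 0: the string uxz is obtained from s by deleting |vy| ≥ 1 symbols, so |uxz| = 3p − |vy| < 3p.
But the letter (a or c) that does not occur in vy still occurs exactly p times in uxz. Every string of L with exactly p copies of some letter is a^p b^p c^p, of length 3p. Since |uxz| < 3p, uxz ∉ L.

This contradicts the CFL pumping lemma, which requires uv^i xy^i z ∈ L for all i ≥ 0.
Hence L = {a^n b^n c^n : n ≥ 0} is not context-free. ∎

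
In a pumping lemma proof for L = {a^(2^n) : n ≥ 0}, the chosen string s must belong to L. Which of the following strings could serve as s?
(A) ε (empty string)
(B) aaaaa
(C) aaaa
(C) aaaa

The pumping lemma is applied to a string s that lies in L, so first check membership of each option:
- (A) ε has length 0, which is not a power of 2, so it is not in L ✗
- (B) aaaaa has length 5, strictly between 2^2 = 4 and 2^3 = 8, so it is not in L ✗
- (C) aaaa has length 4 = 2^2, so it is in L ✓

Only (C) aaaa is in L, so it is the only candidate that could play the role of s.
(In a complete proof one picks s in terms of the pumping length p so that |s| ≥ p is guaranteed; a fixed string like aaaa illustrates the shape of such an s.)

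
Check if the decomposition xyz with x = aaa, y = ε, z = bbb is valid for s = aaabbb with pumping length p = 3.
Violated: |y| > 0

The decomposition x = aaa, y = ε, z = bbb for s = aaabbb with p = 3
violates the constraint: |y| > 0

|y| = 0, but the pumping lemma requires |y| > 0 (y must be non-empty).

Pumping lemma constraints:
1. xyz = s (decomposition is valid)
2. |xy| ≤ p
3. |y| > 0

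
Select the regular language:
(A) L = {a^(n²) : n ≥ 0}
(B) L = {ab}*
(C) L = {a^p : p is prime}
(B) {ab}*

(B) L = {ab}* is regular.

This can be recognized by a finite automaton (DFA/NFA).
Regular expressions like {ab}* define regular languages.

The other choices are not regular:
- {a^(n²) : n ≥ 0}: After pumping, length is no longer a perfect square
- {a^p : p is prime}: After pumping, the length becomes composite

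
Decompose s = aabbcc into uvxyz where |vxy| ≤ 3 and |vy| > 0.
u='aa', v='b', x='b', y='c', z='c'

For s = aabbcc with pumping length p = 3:

One valid decomposition:
- u = 'aa'
- v = 'b'
- x = 'b'
- y = 'c'
- z = 'c'

Verification:
- uvxyz = 'aa' + 'b' + 'b' + 'c' + 'c' = aabbcc ✓
- |vxy| = |'bbc'| = 3 ≤ 3 ✓
- |vy| = |'bc'| = 2 > 0 ✓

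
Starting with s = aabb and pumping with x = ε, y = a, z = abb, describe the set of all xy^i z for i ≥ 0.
{xy^i z : i ≥ 0} = {a^(i+1) b^2 : i ≥ 0} = {abb, aabb, aaabb, ...}

With x = ε, y = a, z = abb: Starting with aabb and pumping the first 'a' (z = abb keeps the second 'a'), we get strings with i+1 a's followed by 2 b's for i = 0, 1, 2, ...; note bb is not produced because z always contributes one a.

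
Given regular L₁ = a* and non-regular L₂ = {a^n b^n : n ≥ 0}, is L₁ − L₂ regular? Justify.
Yes — L₁ − L₂ is regular.

The only string of a* that lies in {a^n b^n} is ε, so L₁ − L₂ = a* − {ε} = a⁺ = aa*, which is regular.

Note that the bare facts "L₁ regular, L₂ non-regular" do not settle the question by themselves: the closure of regular languages under ∪, ∩, complement and difference applies only when BOTH operands are regular. With a non-regular operand the result can come out regular or non-regular depending on the specific languages, so one has to work out L₁ − L₂ for this particular pair, as above.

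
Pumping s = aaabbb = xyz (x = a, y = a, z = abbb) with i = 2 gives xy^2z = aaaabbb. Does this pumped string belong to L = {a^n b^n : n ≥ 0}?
No

xy²z = a · aa · abbb = aaaabbb.
aaaabbb has 4 a's and 3 b's; 4 ≠ 3, so it is not in L.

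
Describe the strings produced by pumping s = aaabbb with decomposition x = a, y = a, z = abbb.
{xy^i z : i ≥ 0} = {a^(2+i) b^3 : i ≥ 0} = {aabbb, aaabbb, aaaabbb, ...}

With x = a, y = a, z = abbb: Starting with aaabbb and pumping the second 'a', we get strings with 2+i a's followed by 3 b's for i = 0, 1, 2, ...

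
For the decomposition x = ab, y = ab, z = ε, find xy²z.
ababab

Given x = 'ab', y = 'ab', z = '' and i = 2:

xy^2z = x + y·y·...·y (2 times) + z
       = 'ab' + 'ab'^2 + ''
       = 'ab' + 'abab' + ''
       = 'ababab'

The pumped string is 'ababab' with length 6.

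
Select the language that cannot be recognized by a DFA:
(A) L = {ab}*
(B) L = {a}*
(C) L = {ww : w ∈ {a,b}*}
(C) {ww : w ∈ {a,b}*}

(C) L = {ww : w ∈ {a,b}*} is NOT regular.

The pumping lemma can be used to prove this:
After pumping, the two halves no longer match

The other languages are regular because they can be recognized by finite automata.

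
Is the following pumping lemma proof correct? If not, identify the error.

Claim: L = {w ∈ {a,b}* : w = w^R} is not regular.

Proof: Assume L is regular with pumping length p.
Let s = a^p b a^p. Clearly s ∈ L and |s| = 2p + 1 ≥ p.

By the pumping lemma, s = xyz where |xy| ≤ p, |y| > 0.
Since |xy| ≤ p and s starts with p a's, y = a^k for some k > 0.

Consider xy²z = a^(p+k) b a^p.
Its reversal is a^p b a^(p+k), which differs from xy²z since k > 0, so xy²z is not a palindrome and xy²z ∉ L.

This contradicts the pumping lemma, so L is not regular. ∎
The proof is correct.

This proof is valid because:
1. s = a^p b a^p is in L and is chosen in terms of p, so |s| ≥ p holds for every p
2. The decomposition analysis is correct: |xy| ≤ p forces y to lie inside the leading a's
3. The contradiction is valid: a^(p+k) b a^p has more a's before the b than after it, so it is not a palindrome
4. The conclusion follows logically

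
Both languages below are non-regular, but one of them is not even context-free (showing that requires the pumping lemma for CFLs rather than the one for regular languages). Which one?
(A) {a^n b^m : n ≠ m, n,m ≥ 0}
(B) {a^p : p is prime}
(B) {a^p : p is prime}

(B) {a^p : p is prime} requires the CFL pumping lemma.

- {a^n b^m : n ≠ m, n,m ≥ 0} is context-free (but not regular)
  • Can be shown non-regular with the regular pumping lemma
  • After pumping a's, we can make n = m

- {a^p : p is prime} is NOT context-free
  • Requires the CFL pumping lemma to prove
  • The CFL pumping lemma also fails because prime gaps are unbounded

The CFL pumping lemma is "stronger" in that it can prove non-membership
in the larger class of context-free languages.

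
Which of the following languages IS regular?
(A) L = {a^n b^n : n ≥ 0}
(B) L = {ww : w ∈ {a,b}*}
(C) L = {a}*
(C) {a}*

(C) L = {a}* is regular.

This can be recognized by a finite automaton (DFA/NFA).
Regular expressions like {a}* define regular languages.

The other choices are not regular:
- {ww : w ∈ {a,b}*}: After pumping, the two halves no longer match
- {a^n b^n : n ≥ 0}: After pumping, the number of a's and b's become unequal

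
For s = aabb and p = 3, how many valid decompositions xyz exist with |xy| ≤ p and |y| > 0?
6

For s = 'aabb' with pumping length p = 3:

Constraints: |xy| ≤ 3, |y| > 0

Valid decompositions (|xy| ≤ p, |y| ≥ 1):
  • x='', y='a', z='abb'
  • x='a', y='a', z='bb'
  • x='', y='aa', z='bb'
  • x='aa', y='b', z='b'
  • x='a', y='ab', z='b'
  • x='', y='aab', z='b'

Total count: 6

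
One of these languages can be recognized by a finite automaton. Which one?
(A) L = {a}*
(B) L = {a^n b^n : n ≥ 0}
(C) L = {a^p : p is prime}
(A) {a}*

(A) L = {a}* is regular.

This can be recognized by a finite automaton (DFA/NFA).
Regular expressions like {a}* define regular languages.

The other choices are not regular:
- {a^n b^n : n ≥ 0}: After pumping, the number of a's and b's become unequal
- {a^p : p is prime}: After pumping, the length becomes composite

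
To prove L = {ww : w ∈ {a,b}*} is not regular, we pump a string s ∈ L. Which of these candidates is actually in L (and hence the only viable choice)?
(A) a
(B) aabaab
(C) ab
(B) aabaab

The pumping lemma is applied to a string s that lies in L, so first check membership of each option:
- (A) a has odd length 1, so it cannot be written as ww and is not in L ✗
- (B) aabaab splits into halves aab · aab, which are equal, so it is in L (w = aab) ✓
- (C) ab has length 2; its halves are a and b, which differ, so it is not in L ✗

Only (B) aabaab is in L, so it is the only candidate that could play the role of s.
(In a complete proof one picks s in terms of the pumping length p so that |s| ≥ p is guaranteed; a fixed string like aabaab illustrates the shape of such an s.)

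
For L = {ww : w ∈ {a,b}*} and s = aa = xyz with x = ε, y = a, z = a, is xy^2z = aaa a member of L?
No

xy²z = ε · aa · a = aaa.
aaa has odd length 3, so it cannot be written as ww and is not in L.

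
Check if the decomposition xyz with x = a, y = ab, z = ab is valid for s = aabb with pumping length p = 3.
Violated: xyz = s

The decomposition x = a, y = ab, z = ab for s = aabb with p = 3
violates the constraint: xyz = s

xyz = 'a' + 'ab' + 'ab' = 'aabab' ≠ 'aabb' = s. The decomposition doesn't reconstruct s.

Pumping lemma constraints:
1. xyz = s (decomposition is valid)
2. |xy| ≤ p
3. |y| > 0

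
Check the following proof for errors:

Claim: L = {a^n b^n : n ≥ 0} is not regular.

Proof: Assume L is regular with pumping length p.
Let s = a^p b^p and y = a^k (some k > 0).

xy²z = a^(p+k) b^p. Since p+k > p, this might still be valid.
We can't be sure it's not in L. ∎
The proof is INCORRECT.

Error: The conclusion is wrong.
xy²z = a^(p+k) b^p is definitely NOT in L because the number of a's (p+k) ≠ number of b's (p).
The proof incorrectly doubts what is actually a valid contradiction.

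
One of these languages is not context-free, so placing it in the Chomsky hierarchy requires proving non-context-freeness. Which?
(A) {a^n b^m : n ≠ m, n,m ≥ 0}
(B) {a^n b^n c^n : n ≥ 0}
(B) {a^n b^n c^n : n ≥ 0}

(B) {a^n b^n c^n : n ≥ 0} requires the CFL pumping lemma.

- {a^n b^m : n ≠ m, n,m ≥ 0} is context-free (but not regular)
  • Can be shown non-regular with the regular pumping lemma
  • After pumping a's, we can make n = m

- {a^n b^n c^n : n ≥ 0} is NOT context-free
  • Requires the CFL pumping lemma to prove
  • Cannot maintain three equal counts simultaneously

The CFL pumping lemma is "stronger" in that it can prove non-membership
in the larger class of context-free languages.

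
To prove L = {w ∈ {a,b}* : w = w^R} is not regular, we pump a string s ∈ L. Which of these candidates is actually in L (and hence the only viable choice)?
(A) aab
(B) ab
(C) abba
(C) abba

The pumping lemma is applied to a string s that lies in L, so first check membership of each option:
- (A) aab reversed is baa ≠ aab, so it is not a palindrome and is not in L ✗
- (B) ab reversed is ba ≠ ab, so it is not a palindrome and is not in L ✗
- (C) abba reversed is abba, the same string, so it is a palindrome and is in L ✓

Only (C) abba is in L, so it is the only candidate that could play the role of s.
(In a complete proof one picks s in terms of the pumping length p so that |s| ≥ p is guaranteed; a fixed string like abba illustrates the shape of such an s.)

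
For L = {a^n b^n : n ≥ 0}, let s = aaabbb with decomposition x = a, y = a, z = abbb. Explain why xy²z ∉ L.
xy²z = aaaabbb ∉ L

Pumping with i = 2 replaces y = a by y² = aa:
- Original: s = xyz = aaabbb; aaabbb = a^3 b^3 has equal counts (3 = 3), so it is in L
- Pumped: xy²z = a · aa · abbb = aaaabbb
- aaaabbb has 4 a's and 3 b's; 4 ≠ 3, so it is not in L

The pumping lemma would require xy²z ∈ L, so this decomposition yields a contradiction.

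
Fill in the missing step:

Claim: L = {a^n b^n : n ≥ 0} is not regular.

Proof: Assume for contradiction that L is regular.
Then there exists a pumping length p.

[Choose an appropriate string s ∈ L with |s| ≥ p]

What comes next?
s = a^p b^p

This string is in L (has equal a's and b's) and has length 2p ≥ p.
Any decomposition xyz with |xy| ≤ p means y consists only of a's,
so pumping will unbalance the counts.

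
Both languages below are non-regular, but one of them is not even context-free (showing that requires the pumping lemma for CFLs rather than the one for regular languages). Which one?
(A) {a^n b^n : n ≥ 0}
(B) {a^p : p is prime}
(B) {a^p : p is prime}

(B) {a^p : p is prime} requires the CFL pumping lemma.

- {a^n b^n : n ≥ 0} is context-free (but not regular)
  • Can be shown non-regular with the regular pumping lemma
  • After pumping, the number of a's and b's become unequal

- {a^p : p is prime} is NOT context-free
  • Requires the CFL pumping lemma to prove
  • The CFL pumping lemma also fails because prime gaps are unbounded

The CFL pumping lemma is "stronger" in that it can prove non-membership
in the larger class of context-free languages.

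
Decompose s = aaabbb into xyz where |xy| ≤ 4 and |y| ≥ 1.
x = '', y = 'aa', z = 'abbb'

For s = aaabbb and p = 4, one valid decomposition is:
- x = '' (length 0)
- y = 'aa' (length 2)
- z = 'abbb' (length 4)

Verification:
- xyz = '' + 'aa' + 'abbb' = aaabbb ✓
- |xy| = 2 ≤ 4 ✓
- |y| = 2 > 0 ✓

All pumping lemma constraints are satisfied.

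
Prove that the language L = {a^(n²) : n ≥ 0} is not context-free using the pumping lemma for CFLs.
Assume for contradiction that L is context-free, and let p ≥ 1 be the pumping length given by the pumping lemma for CFLs.
Choose s = a^(p²). Then s ∈ L and |s| = p² ≥ p.
By the CFL pumping lemma, s = uvxyz for some u, v, x, y, z with |vxy| ≤ p, |vy| ≥ 1, and uv^i xy^i z ∈ L for every i ≥ 0.
All symbols are a's, so only lengths matter: let k = |vy|, with 1 ≤ k ≤ |vxy| ≤ p.

Take i = 2: |uv²xy²z| = p² + k, and p² < p² + k ≤ p² + p < (p + 1)².
So the length lies strictly between consecutive squares and is not a perfect square; uv²xy²z ∉ L.

This contradicts the CFL pumping lemma, which requires uv^i xy^i z ∈ L for all i ≥ 0.
Hence L = {a^(n²) : n ≥ 0} is not context-free. ∎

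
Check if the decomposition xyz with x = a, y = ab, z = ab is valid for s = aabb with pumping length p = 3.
Violated: xyz = s

The decomposition x = a, y = ab, z = ab for s = aabb with p = 3
violates the constraint: xyz = s

xyz = 'a' + 'ab' + 'ab' = 'aabab' ≠ 'aabb' = s. The decomposition doesn't reconstruct s.

Pumping lemma constraints:
1. xyz = s (decomposition is valid)
2. |xy| ≤ p
3. |y| > 0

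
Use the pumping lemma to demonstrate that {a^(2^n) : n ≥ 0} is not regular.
Assume for contradiction that L is regular, and let p ≥ 1 be the pumping length given by the pumping lemma.
Choose s = a^(2^p). Then s ∈ L and |s| = 2^p ≥ p.
By the pumping lemma, s = xyz for some x, y, z with |xy| ≤ p, |y| ≥ 1, and xy^i z ∈ L for every i ≥ 0.
Here y = a^k for some k with 1 ≤ k ≤ |xy| ≤ p, and p < 2^p.

Take i = 2: |xy²z| = 2^p + k.
Now 2^p < 2^p + k ≤ 2^p + p < 2^p + 2^p = 2^(p+1).
So |xy²z| lies strictly between the consecutive powers of two 2^p and 2^(p+1), hence is not a power of 2, and xy²z ∉ L.

This contradicts the pumping lemma, which requires xy^i z ∈ L for all i ≥ 0.
Hence L = {a^(2^n) : n ≥ 0} is not regular. ∎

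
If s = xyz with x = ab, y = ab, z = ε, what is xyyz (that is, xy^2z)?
ababab

Given x = 'ab', y = 'ab', z = '' and i = 2:

xy^2z = x + y·y·...·y (2 times) + z
       = 'ab' + 'ab'^2 + ''
       = 'ab' + 'abab' + ''
       = 'ababab'

The pumped string is 'ababab' with length 6.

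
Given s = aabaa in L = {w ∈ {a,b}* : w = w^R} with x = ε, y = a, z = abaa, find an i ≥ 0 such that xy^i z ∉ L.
i = 0

xy⁰z = ε · ε · abaa = abaa; abaa reversed is aaba ≠ abaa, so it is not a palindrome and is not in L.
(Other choices also work, e.g. i = 2, 3; only i = 1 is guaranteed to stay in L since xy¹z = s.)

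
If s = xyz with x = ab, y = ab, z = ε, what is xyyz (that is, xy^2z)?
ababab

Given x = 'ab', y = 'ab', z = '' and i = 2:

xy^2z = x + y·y·...·y (2 times) + z
       = 'ab' + 'ab'^2 + ''
       = 'ab' + 'abab' + ''
       = 'ababab'

The pumped string is 'ababab' with length 6.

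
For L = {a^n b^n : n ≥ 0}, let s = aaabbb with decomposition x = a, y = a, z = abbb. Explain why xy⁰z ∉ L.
xy⁰z = aabbb ∉ L

Pumping with i = 0 replaces y = a by y⁰ = ε:
- Original: s = xyz = aaabbb; aaabbb = a^3 b^3 has equal counts (3 = 3), so it is in L
- Pumped: xy⁰z = a · ε · abbb = aabbb
- aabbb has 2 a's and 3 b's; 2 ≠ 3, so it is not in L

The pumping lemma would require xy⁰z ∈ L, so this decomposition yields a contradiction.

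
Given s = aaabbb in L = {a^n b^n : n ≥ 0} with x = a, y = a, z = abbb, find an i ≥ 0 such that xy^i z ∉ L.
i = 0

xy⁰z = a · ε · abbb = aabbb; aabbb has 2 a's and 3 b's; 2 ≠ 3, so it is not in L.
(Other choices also work, e.g. i = 2, 3; only i = 1 is guaranteed to stay in L since xy¹z = s.)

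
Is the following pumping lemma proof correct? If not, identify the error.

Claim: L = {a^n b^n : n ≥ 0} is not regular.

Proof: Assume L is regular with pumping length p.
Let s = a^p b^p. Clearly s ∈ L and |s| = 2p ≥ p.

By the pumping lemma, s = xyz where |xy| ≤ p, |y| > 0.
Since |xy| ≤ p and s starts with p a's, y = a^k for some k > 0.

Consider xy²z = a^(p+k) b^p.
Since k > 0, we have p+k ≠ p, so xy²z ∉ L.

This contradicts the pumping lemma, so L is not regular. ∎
The proof is correct.

This proof is valid because:
1. The string s = a^p b^p is correctly in L
2. The decomposition analysis is correct: y must consist only of a's
3. The contradiction is valid: pumping increases a's but not b's
4. The conclusion follows logically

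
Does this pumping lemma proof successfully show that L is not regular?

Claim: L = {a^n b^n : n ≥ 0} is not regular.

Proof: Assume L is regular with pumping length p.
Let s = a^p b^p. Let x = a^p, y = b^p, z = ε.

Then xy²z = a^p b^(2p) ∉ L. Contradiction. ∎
The proof is INCORRECT.

Error: The decomposition violates |xy| ≤ p.
With x = a^p and y = b^p, we have |xy| = 2p > p.
The pumping lemma requires |xy| ≤ p, so y must be within the first p characters.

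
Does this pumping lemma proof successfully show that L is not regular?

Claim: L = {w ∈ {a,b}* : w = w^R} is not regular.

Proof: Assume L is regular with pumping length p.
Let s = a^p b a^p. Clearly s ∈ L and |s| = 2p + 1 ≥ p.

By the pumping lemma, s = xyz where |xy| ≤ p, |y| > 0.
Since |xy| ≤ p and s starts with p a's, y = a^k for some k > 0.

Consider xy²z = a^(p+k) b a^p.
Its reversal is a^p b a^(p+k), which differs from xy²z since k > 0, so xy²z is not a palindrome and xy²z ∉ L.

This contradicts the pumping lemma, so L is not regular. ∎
The proof is correct.

This proof is valid because:
1. s = a^p b a^p is in L and is chosen in terms of p, so |s| ≥ p holds for every p
2. The decomposition analysis is correct: |xy| ≤ p forces y to lie inside the leading a's
3. The contradiction is valid: a^(p+k) b a^p has more a's before the b than after it, so it is not a palindrome
4. The conclusion follows logically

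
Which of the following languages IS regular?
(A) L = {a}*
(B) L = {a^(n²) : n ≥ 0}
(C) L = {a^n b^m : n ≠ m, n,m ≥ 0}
(A) {a}*

(A) L = {a}* is regular.

This can be recognized by a finite automaton (DFA/NFA).
Regular expressions like {a}* define regular languages.

The other choices are not regular:
- {a^(n²) : n ≥ 0}: After pumping, length is no longer a perfect square
- {a^n b^m : n ≠ m, n,m ≥ 0}: After pumping a's, we can make n = m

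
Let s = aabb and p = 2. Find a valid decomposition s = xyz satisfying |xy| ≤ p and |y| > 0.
x = '', y = 'a', z = 'abb'

For s = aabb and p = 2, one valid decomposition is:
- x = '' (length 0)
- y = 'a' (length 1)
- z = 'abb' (length 3)

Verification:
- xyz = '' + 'a' + 'abb' = aabb ✓
- |xy| = 1 ≤ 2 ✓
- |y| = 1 > 0 ✓

All pumping lemma constraints are satisfied.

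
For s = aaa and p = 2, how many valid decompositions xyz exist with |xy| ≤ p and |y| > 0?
3

For s = 'aaa' with pumping length p = 2:

Constraints: |xy| ≤ 2, |y| > 0

Valid decompositions (|xy| ≤ p, |y| ≥ 1):
  • x='', y='a', z='aa'
  • x='a', y='a', z='a'
  • x='', y='aa', z='a'

Total count: 3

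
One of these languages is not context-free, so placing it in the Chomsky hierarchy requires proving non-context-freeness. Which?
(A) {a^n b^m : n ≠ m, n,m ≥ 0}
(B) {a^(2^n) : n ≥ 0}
(B) {a^(2^n) : n ≥ 0}

(B) {a^(2^n) : n ≥ 0} requires the CFL pumping lemma.

- {a^n b^m : n ≠ m, n,m ≥ 0} is context-free (but not regular)
  • Can be shown non-regular with the regular pumping lemma
  • After pumping a's, we can make n = m

- {a^(2^n) : n ≥ 0} is NOT context-free
  • Requires the CFL pumping lemma to prove
  • Gaps between powers of 2 grow exponentially

The CFL pumping lemma is "stronger" in that it can prove non-membership
in the larger class of context-free languages.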